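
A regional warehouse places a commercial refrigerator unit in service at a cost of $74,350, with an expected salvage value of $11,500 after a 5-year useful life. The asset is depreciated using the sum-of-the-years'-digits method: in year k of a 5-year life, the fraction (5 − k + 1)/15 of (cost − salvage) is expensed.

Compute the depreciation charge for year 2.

Depreciable base = $74,350 − $11,500 = $62,850.
Sum of the years' digits = 5+4+3+2+1 = 15.
Year 1: $62,850 × 5/15 = $20,950. Book value $53,400.
Year 2: $62,850 × 4/15 = $16,760. Book value $36,640.

$16,760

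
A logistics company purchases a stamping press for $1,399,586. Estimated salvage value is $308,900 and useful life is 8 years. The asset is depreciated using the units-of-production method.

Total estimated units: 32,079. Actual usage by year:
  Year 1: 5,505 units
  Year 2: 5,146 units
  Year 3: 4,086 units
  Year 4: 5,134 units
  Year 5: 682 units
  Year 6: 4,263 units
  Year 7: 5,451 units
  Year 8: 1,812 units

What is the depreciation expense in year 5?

Depreciable base = $1,399,586 − $308,900 = $1,090,686.
Rate = $1,090,686 / 32,079 units = $34 per unit.
Year 1: 5,505 × $34 = $187,170. Book value $1,212,416.
Year 2: 5,146 × $34 = $174,964. Book value $1,037,452.
Year 3: 4,086 × $34 = $138,924. Book value $898,528.
Year 4: 5,134 × $34 = $174,556. Book value $723,972.
Year 5: 682 × $34 = $23,188. Book value $700,784.

$23,188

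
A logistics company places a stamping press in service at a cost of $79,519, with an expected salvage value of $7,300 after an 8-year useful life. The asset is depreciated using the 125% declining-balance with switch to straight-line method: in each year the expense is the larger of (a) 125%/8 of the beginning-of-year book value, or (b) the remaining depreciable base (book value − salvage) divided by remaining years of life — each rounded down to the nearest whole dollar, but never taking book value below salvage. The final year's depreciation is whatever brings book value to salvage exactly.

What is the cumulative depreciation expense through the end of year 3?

$31,752

Depreciable base = $79,519 − $7,300 = $72,219.
Year 1: DB = ⌊$79,519 × 125%/8⌋ = $12,424; SL = ⌊$72,219/8⌋ = $9,027 → take DB $12,424. Book value $67,095.
Year 2: DB = ⌊$67,095 × 125%/8⌋ = $10,483; SL = ⌊$59,795/7⌋ = $8,542 → take DB $10,483. Book value $56,612.
Year 3: DB = ⌊$56,612 × 125%/8⌋ = $8,845; SL = ⌊$49,312/6⌋ = $8,218 → take DB $8,845. Book value $47,767.
Accumulated through year 3 = $79,519 − $47,767 = $31,752.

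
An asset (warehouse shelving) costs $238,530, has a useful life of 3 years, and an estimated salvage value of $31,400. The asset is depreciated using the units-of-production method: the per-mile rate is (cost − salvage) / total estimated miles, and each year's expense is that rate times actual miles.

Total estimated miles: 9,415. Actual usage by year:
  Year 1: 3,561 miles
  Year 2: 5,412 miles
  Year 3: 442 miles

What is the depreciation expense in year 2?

$119,064

Depreciable base = $238,530 − $31,400 = $207,130.
Rate = $207,130 / 9,415 miles = $22 per mile.
Year 1: 3,561 × $22 = $78,342. Book value $160,188.
Year 2: 5,412 × $22 = $119,064. Book value $41,124.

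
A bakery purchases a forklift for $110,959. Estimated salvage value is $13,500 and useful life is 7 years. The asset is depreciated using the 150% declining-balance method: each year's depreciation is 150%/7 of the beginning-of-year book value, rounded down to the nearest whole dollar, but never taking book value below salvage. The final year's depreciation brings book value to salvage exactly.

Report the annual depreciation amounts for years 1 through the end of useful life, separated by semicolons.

$23,776; $18,682; $14,678; $11,533; $9,062; $7,120; $12,608

Depreciable base = $110,959 − $13,500 = $97,459.
Year 1: ⌊$110,959 × 150%/7⌋ = $23,776. Book value $87,183.
Year 2: ⌊$87,183 × 150%/7⌋ = $18,682. Book value $68,501.
Year 3: ⌊$68,501 × 150%/7⌋ = $14,678. Book value $53,823.
Year 4: ⌊$53,823 × 150%/7⌋ = $11,533. Book value $42,290.
Year 5: ⌊$42,290 × 150%/7⌋ = $9,062. Book value $33,228.
Year 6: ⌊$33,228 × 150%/7⌋ = $7,120. Book value $26,108.
Year 7 (final): $26,108 − $13,500 = $12,608. Book value $13,500.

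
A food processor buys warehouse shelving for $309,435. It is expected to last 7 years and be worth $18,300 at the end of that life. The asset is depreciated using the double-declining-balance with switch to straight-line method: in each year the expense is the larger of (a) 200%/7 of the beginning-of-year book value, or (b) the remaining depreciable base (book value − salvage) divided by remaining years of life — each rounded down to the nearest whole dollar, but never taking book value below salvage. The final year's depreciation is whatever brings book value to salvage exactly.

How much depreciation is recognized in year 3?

$45,107

Depreciable base = $309,435 − $18,300 = $291,135.
Year 1: DB = ⌊$309,435 × 200%/7⌋ = $88,410; SL = ⌊$291,135/7⌋ = $41,590 → take DB $88,410. Book value $221,025.
Year 2: DB = ⌊$221,025 × 200%/7⌋ = $63,150; SL = ⌊$202,725/6⌋ = $33,787 → take DB $63,150. Book value $157,875.
Year 3: DB = ⌊$157,875 × 200%/7⌋ = $45,107; SL = ⌊$139,575/5⌋ = $27,915 → take DB $45,107. Book value $112,768.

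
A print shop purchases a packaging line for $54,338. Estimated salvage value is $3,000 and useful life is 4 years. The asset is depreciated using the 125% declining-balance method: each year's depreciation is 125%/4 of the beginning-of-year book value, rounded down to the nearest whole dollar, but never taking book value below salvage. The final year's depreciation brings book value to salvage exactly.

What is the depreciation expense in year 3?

$8,026

Depreciable base = $54,338 − $3,000 = $51,338.
Year 1: ⌊$54,338 × 125%/4⌋ = $16,980. Book value $37,358.
Year 2: ⌊$37,358 × 125%/4⌋ = $11,674. Book value $25,684.
Year 3: ⌊$25,684 × 125%/4⌋ = $8,026. Book value $17,658.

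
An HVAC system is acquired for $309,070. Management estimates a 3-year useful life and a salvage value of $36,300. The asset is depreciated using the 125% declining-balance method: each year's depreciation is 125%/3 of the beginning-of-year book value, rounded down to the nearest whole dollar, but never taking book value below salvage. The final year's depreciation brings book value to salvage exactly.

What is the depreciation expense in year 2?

$75,121

Depreciable base = $309,070 − $36,300 = $272,770.
Year 1: ⌊$309,070 × 125%/3⌋ = $128,779. Book value $180,291.
Year 2: ⌊$180,291 × 125%/3⌋ = $75,121. Book value $105,170.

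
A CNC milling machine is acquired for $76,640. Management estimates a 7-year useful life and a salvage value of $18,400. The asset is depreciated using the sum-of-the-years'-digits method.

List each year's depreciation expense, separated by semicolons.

$14,560; $12,480; $10,400; $8,320; $6,240; $4,160; $2,080

Depreciable base = $76,640 − $18,400 = $58,240.
Sum of the years' digits = 7+6+5+4+3+2+1 = 28.
Year 1: $58,240 × 7/28 = $14,560. Book value $62,080.
Year 2: $58,240 × 6/28 = $12,480. Book value $49,600.
Year 3: $58,240 × 5/28 = $10,400. Book value $39,200.
Year 4: $58,240 × 4/28 = $8,320. Book value $30,880.
Year 5: $58,240 × 3/28 = $6,240. Book value $24,640.
Year 6: $58,240 × 2/28 = $4,160. Book value $20,480.
Year 7: $58,240 × 1/28 = $2,080. Book value $18,400.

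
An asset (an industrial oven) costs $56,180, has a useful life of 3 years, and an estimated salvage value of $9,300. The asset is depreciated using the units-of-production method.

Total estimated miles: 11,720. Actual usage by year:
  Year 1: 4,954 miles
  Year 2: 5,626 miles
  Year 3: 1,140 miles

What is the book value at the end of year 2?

Depreciable base = $56,180 − $9,300 = $46,880.
Rate = $46,880 / 11,720 miles = $4 per mile.
Year 1: 4,954 × $4 = $19,816. Book value $36,364.
Year 2: 5,626 × $4 = $22,504. Book value $13,860.

$13,860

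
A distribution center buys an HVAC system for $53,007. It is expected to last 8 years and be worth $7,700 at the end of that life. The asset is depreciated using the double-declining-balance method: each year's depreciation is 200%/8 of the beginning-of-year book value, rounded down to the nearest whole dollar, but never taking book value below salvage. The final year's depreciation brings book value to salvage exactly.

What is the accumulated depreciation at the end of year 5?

$40,427

Depreciable base = $53,007 − $7,700 = $45,307.
Year 1: ⌊$53,007 × 200%/8⌋ = $13,251. Book value $39,756.
Year 2: ⌊$39,756 × 200%/8⌋ = $9,939. Book value $29,817.
Year 3: ⌊$29,817 × 200%/8⌋ = $7,454. Book value $22,363.
Year 4: ⌊$22,363 × 200%/8⌋ = $5,590. Book value $16,773.
Year 5: ⌊$16,773 × 200%/8⌋ = $4,193. Book value $12,580.
Accumulated through year 5 = $53,007 − $12,580 = $40,427.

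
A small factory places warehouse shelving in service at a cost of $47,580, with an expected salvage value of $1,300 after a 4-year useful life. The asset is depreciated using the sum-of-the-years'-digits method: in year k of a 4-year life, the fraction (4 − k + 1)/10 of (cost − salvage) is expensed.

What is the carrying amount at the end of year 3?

$5,928

Depreciable base = $47,580 − $1,300 = $46,280.
Sum of the years' digits = 4+3+2+1 = 10.
Year 1: $46,280 × 4/10 = $18,512. Book value $29,068.
Year 2: $46,280 × 3/10 = $13,884. Book value $15,184.
Year 3: $46,280 × 2/10 = $9,256. Book value $5,928.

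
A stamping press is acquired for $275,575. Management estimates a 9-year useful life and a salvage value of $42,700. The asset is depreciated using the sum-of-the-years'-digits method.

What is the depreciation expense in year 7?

Depreciable base = $275,575 − $42,700 = $232,875.
Sum of the years' digits = 9+8+7+6+5+4+3+2+1 = 45.
Year 1: $232,875 × 9/45 = $46,575. Book value $229,000.
Year 2: $232,875 × 8/45 = $41,400. Book value $187,600.
Year 3: $232,875 × 7/45 = $36,225. Book value $151,375.
Year 4: $232,875 × 6/45 = $31,050. Book value $120,325.
Year 5: $232,875 × 5/45 = $25,875. Book value $94,450.
Year 6: $232,875 × 4/45 = $20,700. Book value $73,750.
Year 7: $232,875 × 3/45 = $15,525. Book value $58,225.

$15,525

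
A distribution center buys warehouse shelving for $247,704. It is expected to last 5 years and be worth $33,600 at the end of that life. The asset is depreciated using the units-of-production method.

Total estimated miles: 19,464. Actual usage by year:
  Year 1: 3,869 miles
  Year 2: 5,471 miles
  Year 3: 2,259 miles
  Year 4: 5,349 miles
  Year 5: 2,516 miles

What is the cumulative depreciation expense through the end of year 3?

Depreciable base = $247,704 − $33,600 = $214,104.
Rate = $214,104 / 19,464 miles = $11 per mile.
Year 1: 3,869 × $11 = $42,559. Book value $205,145.
Year 2: 5,471 × $11 = $60,181. Book value $144,964.
Year 3: 2,259 × $11 = $24,849. Book value $120,115.
Accumulated through year 3 = $247,704 − $120,115 = $127,589.

$127,589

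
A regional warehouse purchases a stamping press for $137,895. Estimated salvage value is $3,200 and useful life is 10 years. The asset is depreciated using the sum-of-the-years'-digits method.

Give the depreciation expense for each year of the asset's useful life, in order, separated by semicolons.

Depreciable base = $137,895 − $3,200 = $134,695.
Sum of the years' digits = 10+9+8+7+6+5+4+3+2+1 = 55.
Year 1: $134,695 × 10/55 = $24,490. Book value $113,405.
Year 2: $134,695 × 9/55 = $22,041. Book value $91,364.
Year 3: $134,695 × 8/55 = $19,592. Book value $71,772.
Year 4: $134,695 × 7/55 = $17,143. Book value $54,629.
Year 5: $134,695 × 6/55 = $14,694. Book value $39,935.
Year 6: $134,695 × 5/55 = $12,245. Book value $27,690.
Year 7: $134,695 × 4/55 = $9,796. Book value $17,894.
Year 8: $134,695 × 3/55 = $7,347. Book value $10,547.
Year 9: $134,695 × 2/55 = $4,898. Book value $5,649.
Year 10: $134,695 × 1/55 = $2,449. Book value $3,200.

$24,490; $22,041; $19,592; $17,143; $14,694; $12,245; $9,796; $7,347; $4,898; $2,449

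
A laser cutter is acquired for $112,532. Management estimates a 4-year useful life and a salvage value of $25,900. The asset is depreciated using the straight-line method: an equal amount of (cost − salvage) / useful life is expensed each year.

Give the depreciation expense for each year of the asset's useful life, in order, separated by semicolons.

Depreciable base = $112,532 − $25,900 = $86,632.
Annual expense = $86,632 / 4 = $21,658.
End of year 1: book value $90,874.
End of year 2: book value $69,216.
End of year 3: book value $47,558.
End of year 4: book value $25,900.

$21,658; $21,658; $21,658; $21,658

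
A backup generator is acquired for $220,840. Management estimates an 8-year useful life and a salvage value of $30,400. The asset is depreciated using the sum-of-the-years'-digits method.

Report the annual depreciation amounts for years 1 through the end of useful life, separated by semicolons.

$42,320; $37,030; $31,740; $26,450; $21,160; $15,870; $10,580; $5,290

Depreciable base = $220,840 − $30,400 = $190,440.
Sum of the years' digits = 8+7+6+5+4+3+2+1 = 36.
Year 1: $190,440 × 8/36 = $42,320. Book value $178,520.
Year 2: $190,440 × 7/36 = $37,030. Book value $141,490.
Year 3: $190,440 × 6/36 = $31,740. Book value $109,750.
Year 4: $190,440 × 5/36 = $26,450. Book value $83,300.
Year 5: $190,440 × 4/36 = $21,160. Book value $62,140.
Year 6: $190,440 × 3/36 = $15,870. Book value $46,270.
Year 7: $190,440 × 2/36 = $10,580. Book value $35,690.
Year 8: $190,440 × 1/36 = $5,290. Book value $30,400.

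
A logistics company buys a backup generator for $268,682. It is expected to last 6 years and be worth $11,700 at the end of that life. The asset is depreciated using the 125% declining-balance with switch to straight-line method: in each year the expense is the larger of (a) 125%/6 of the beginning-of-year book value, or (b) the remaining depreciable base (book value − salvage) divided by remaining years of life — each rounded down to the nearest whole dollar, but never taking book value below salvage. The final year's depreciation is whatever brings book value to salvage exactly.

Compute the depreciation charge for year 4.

$39,173

Depreciable base = $268,682 − $11,700 = $256,982.
Year 1: DB = ⌊$268,682 × 125%/6⌋ = $55,975; SL = ⌊$256,982/6⌋ = $42,830 → take DB $55,975. Book value $212,707.
Year 2: DB = ⌊$212,707 × 125%/6⌋ = $44,313; SL = ⌊$201,007/5⌋ = $40,201 → take DB $44,313. Book value $168,394.
Year 3: DB = ⌊$168,394 × 125%/6⌋ = $35,082; SL = ⌊$156,694/4⌋ = $39,173 → take SL $39,173. Book value $129,221.
Year 4: DB = ⌊$129,221 × 125%/6⌋ = $26,921; SL = ⌊$117,521/3⌋ = $39,173 → take SL $39,173. Book value $90,048.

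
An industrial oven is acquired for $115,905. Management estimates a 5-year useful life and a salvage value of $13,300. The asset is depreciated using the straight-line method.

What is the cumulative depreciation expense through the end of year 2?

$41,042

Depreciable base = $115,905 − $13,300 = $102,605.
Annual expense = $102,605 / 5 = $20,521.
End of year 1: book value $95,384.
End of year 2: book value $74,863.
Accumulated through year 2 = $115,905 − $74,863 = $41,042.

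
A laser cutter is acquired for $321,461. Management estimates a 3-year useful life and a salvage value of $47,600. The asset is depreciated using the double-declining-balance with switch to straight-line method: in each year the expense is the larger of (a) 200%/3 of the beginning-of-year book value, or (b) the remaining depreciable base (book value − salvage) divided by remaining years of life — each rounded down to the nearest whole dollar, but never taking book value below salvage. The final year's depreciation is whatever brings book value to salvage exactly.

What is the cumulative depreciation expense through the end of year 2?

$273,861

Depreciable base = $321,461 − $47,600 = $273,861.
Year 1: DB = ⌊$321,461 × 200%/3⌋ = $214,307; SL = ⌊$273,861/3⌋ = $91,287 → take DB $214,307. Book value $107,154.
Year 2: DB = ⌊$107,154 × 200%/3⌋ = $71,436; SL = ⌊$59,554/2⌋ = $29,777 → take DB $71,436, capped at $59,554. Book value $47,600.
Accumulated through year 2 = $321,461 − $47,600 = $273,861.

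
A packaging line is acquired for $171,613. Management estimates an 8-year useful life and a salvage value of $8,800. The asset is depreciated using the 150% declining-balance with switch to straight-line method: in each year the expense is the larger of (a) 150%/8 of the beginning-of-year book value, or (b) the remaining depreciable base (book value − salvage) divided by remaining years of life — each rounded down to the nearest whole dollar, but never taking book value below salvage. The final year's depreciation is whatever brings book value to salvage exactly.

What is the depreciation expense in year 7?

Depreciable base = $171,613 − $8,800 = $162,813.
Year 1: DB = ⌊$171,613 × 150%/8⌋ = $32,177; SL = ⌊$162,813/8⌋ = $20,351 → take DB $32,177. Book value $139,436.
Year 2: DB = ⌊$139,436 × 150%/8⌋ = $26,144; SL = ⌊$130,636/7⌋ = $18,662 → take DB $26,144. Book value $113,292.
Year 3: DB = ⌊$113,292 × 150%/8⌋ = $21,242; SL = ⌊$104,492/6⌋ = $17,415 → take DB $21,242. Book value $92,050.
Year 4: DB = ⌊$92,050 × 150%/8⌋ = $17,259; SL = ⌊$83,250/5⌋ = $16,650 → take DB $17,259. Book value $74,791.
Year 5: DB = ⌊$74,791 × 150%/8⌋ = $14,023; SL = ⌊$65,991/4⌋ = $16,497 → take SL $16,497. Book value $58,294.
Year 6: DB = ⌊$58,294 × 150%/8⌋ = $10,930; SL = ⌊$49,494/3⌋ = $16,498 → take SL $16,498. Book value $41,796.
Year 7: DB = ⌊$41,796 × 150%/8⌋ = $7,836; SL = ⌊$32,996/2⌋ = $16,498 → take SL $16,498. Book value $25,298.

$16,498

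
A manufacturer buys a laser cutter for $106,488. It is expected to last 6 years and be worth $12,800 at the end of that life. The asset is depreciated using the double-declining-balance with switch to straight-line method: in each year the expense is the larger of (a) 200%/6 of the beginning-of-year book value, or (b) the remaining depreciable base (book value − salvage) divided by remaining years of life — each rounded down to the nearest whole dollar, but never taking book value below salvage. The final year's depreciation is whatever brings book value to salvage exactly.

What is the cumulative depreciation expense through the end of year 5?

Depreciable base = $106,488 − $12,800 = $93,688.
Year 1: DB = ⌊$106,488 × 200%/6⌋ = $35,496; SL = ⌊$93,688/6⌋ = $15,614 → take DB $35,496. Book value $70,992.
Year 2: DB = ⌊$70,992 × 200%/6⌋ = $23,664; SL = ⌊$58,192/5⌋ = $11,638 → take DB $23,664. Book value $47,328.
Year 3: DB = ⌊$47,328 × 200%/6⌋ = $15,776; SL = ⌊$34,528/4⌋ = $8,632 → take DB $15,776. Book value $31,552.
Year 4: DB = ⌊$31,552 × 200%/6⌋ = $10,517; SL = ⌊$18,752/3⌋ = $6,250 → take DB $10,517. Book value $21,035.
Year 5: DB = ⌊$21,035 × 200%/6⌋ = $7,011; SL = ⌊$8,235/2⌋ = $4,117 → take DB $7,011. Book value $14,024.
Accumulated through year 5 = $106,488 − $14,024 = $92,464.

$92,464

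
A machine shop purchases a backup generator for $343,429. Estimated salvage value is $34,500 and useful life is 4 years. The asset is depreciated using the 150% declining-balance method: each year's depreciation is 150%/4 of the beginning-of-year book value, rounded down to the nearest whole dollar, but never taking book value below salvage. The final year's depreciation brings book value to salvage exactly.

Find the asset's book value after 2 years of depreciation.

Depreciable base = $343,429 − $34,500 = $308,929.
Year 1: ⌊$343,429 × 150%/4⌋ = $128,785. Book value $214,644.
Year 2: ⌊$214,644 × 150%/4⌋ = $80,491. Book value $134,153.

$134,153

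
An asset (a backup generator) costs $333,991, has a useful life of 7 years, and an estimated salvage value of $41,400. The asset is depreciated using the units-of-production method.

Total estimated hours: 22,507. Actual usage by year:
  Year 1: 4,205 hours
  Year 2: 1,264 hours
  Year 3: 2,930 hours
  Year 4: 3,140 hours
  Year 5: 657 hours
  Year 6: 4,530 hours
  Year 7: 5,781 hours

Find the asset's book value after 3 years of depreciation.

$224,804

Depreciable base = $333,991 − $41,400 = $292,591.
Rate = $292,591 / 22,507 hours = $13 per hour.
Year 1: 4,205 × $13 = $54,665. Book value $279,326.
Year 2: 1,264 × $13 = $16,432. Book value $262,894.
Year 3: 2,930 × $13 = $38,090. Book value $224,804.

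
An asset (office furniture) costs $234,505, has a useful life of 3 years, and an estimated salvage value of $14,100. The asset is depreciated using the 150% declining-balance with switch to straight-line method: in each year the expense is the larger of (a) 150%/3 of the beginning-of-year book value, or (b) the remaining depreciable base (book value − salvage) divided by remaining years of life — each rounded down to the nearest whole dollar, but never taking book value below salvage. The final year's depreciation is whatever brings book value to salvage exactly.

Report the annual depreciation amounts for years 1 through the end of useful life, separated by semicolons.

$117,252; $58,626; $44,527

Depreciable base = $234,505 − $14,100 = $220,405.
Year 1: DB = ⌊$234,505 × 150%/3⌋ = $117,252; SL = ⌊$220,405/3⌋ = $73,468 → take DB $117,252. Book value $117,253.
Year 2: DB = ⌊$117,253 × 150%/3⌋ = $58,626; SL = ⌊$103,153/2⌋ = $51,576 → take DB $58,626. Book value $58,627.
Year 3 (final): $58,627 − $14,100 = $44,527. Book value $14,100.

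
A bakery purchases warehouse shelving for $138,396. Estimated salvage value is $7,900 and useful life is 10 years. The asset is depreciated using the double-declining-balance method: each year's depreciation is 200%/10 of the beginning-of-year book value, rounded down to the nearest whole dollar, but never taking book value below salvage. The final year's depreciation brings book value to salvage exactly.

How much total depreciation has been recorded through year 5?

$93,045

Depreciable base = $138,396 − $7,900 = $130,496.
Year 1: ⌊$138,396 × 200%/10⌋ = $27,679. Book value $110,717.
Year 2: ⌊$110,717 × 200%/10⌋ = $22,143. Book value $88,574.
Year 3: ⌊$88,574 × 200%/10⌋ = $17,714. Book value $70,860.
Year 4: ⌊$70,860 × 200%/10⌋ = $14,172. Book value $56,688.
Year 5: ⌊$56,688 × 200%/10⌋ = $11,337. Book value $45,351.
Accumulated through year 5 = $138,396 − $45,351 = $93,045.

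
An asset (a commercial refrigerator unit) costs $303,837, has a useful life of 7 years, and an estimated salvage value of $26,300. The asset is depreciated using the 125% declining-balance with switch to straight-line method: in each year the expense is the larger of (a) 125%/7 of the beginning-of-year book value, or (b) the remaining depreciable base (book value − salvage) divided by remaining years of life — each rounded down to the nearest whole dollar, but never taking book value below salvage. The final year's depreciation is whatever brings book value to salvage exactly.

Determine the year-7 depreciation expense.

Depreciable base = $303,837 − $26,300 = $277,537.
Year 1: DB = ⌊$303,837 × 125%/7⌋ = $54,256; SL = ⌊$277,537/7⌋ = $39,648 → take DB $54,256. Book value $249,581.
Year 2: DB = ⌊$249,581 × 125%/7⌋ = $44,568; SL = ⌊$223,281/6⌋ = $37,213 → take DB $44,568. Book value $205,013.
Year 3: DB = ⌊$205,013 × 125%/7⌋ = $36,609; SL = ⌊$178,713/5⌋ = $35,742 → take DB $36,609. Book value $168,404.
Year 4: DB = ⌊$168,404 × 125%/7⌋ = $30,072; SL = ⌊$142,104/4⌋ = $35,526 → take SL $35,526. Book value $132,878.
Year 5: DB = ⌊$132,878 × 125%/7⌋ = $23,728; SL = ⌊$106,578/3⌋ = $35,526 → take SL $35,526. Book value $97,352.
Year 6: DB = ⌊$97,352 × 125%/7⌋ = $17,384; SL = ⌊$71,052/2⌋ = $35,526 → take SL $35,526. Book value $61,826.
Year 7 (final): $61,826 − $26,300 = $35,526. Book value $26,300.

$35,526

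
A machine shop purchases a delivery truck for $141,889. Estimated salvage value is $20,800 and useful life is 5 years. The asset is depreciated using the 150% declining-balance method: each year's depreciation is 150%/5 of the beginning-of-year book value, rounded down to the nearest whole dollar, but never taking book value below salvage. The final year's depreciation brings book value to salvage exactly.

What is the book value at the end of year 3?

Depreciable base = $141,889 − $20,800 = $121,089.
Year 1: ⌊$141,889 × 150%/5⌋ = $42,566. Book value $99,323.
Year 2: ⌊$99,323 × 150%/5⌋ = $29,796. Book value $69,527.
Year 3: ⌊$69,527 × 150%/5⌋ = $20,858. Book value $48,669.

$48,669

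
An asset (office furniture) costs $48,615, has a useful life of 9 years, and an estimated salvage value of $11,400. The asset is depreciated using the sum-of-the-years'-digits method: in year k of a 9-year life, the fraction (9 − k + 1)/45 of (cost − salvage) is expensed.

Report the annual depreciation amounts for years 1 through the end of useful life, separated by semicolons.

Depreciable base = $48,615 − $11,400 = $37,215.
Sum of the years' digits = 9+8+7+6+5+4+3+2+1 = 45.
Year 1: $37,215 × 9/45 = $7,443. Book value $41,172.
Year 2: $37,215 × 8/45 = $6,616. Book value $34,556.
Year 3: $37,215 × 7/45 = $5,789. Book value $28,767.
Year 4: $37,215 × 6/45 = $4,962. Book value $23,805.
Year 5: $37,215 × 5/45 = $4,135. Book value $19,670.
Year 6: $37,215 × 4/45 = $3,308. Book value $16,362.
Year 7: $37,215 × 3/45 = $2,481. Book value $13,881.
Year 8: $37,215 × 2/45 = $1,654. Book value $12,227.
Year 9: $37,215 × 1/45 = $827. Book value $11,400.

$7,443; $6,616; $5,789; $4,962; $4,135; $3,308; $2,481; $1,654; $827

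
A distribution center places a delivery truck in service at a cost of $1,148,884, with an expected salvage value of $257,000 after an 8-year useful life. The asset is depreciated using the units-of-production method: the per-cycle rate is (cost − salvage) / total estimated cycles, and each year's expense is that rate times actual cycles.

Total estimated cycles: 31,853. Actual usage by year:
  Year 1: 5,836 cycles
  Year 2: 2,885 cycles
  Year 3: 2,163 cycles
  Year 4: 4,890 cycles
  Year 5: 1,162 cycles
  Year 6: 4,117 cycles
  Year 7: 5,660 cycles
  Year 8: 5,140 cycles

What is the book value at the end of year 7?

Depreciable base = $1,148,884 − $257,000 = $891,884.
Rate = $891,884 / 31,853 cycles = $28 per cycle.
Year 1: 5,836 × $28 = $163,408. Book value $985,476.
Year 2: 2,885 × $28 = $80,780. Book value $904,696.
Year 3: 2,163 × $28 = $60,564. Book value $844,132.
Year 4: 4,890 × $28 = $136,920. Book value $707,212.
Year 5: 1,162 × $28 = $32,536. Book value $674,676.
Year 6: 4,117 × $28 = $115,276. Book value $559,400.
Year 7: 5,660 × $28 = $158,480. Book value $400,920.

$400,920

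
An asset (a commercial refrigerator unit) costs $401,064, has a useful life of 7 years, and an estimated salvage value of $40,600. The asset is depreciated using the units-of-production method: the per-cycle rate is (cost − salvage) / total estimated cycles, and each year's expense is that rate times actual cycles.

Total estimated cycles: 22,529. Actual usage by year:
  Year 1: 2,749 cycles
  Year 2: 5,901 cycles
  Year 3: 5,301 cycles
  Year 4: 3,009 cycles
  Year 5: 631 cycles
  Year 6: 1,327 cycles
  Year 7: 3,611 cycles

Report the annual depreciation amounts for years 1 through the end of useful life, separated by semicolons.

$43,984; $94,416; $84,816; $48,144; $10,096; $21,232; $57,776

Depreciable base = $401,064 − $40,600 = $360,464.
Rate = $360,464 / 22,529 cycles = $16 per cycle.
Year 1: 2,749 × $16 = $43,984. Book value $357,080.
Year 2: 5,901 × $16 = $94,416. Book value $262,664.
Year 3: 5,301 × $16 = $84,816. Book value $177,848.
Year 4: 3,009 × $16 = $48,144. Book value $129,704.
Year 5: 631 × $16 = $10,096. Book value $119,608.
Year 6: 1,327 × $16 = $21,232. Book value $98,376.
Year 7: 3,611 × $16 = $57,776. Book value $40,600.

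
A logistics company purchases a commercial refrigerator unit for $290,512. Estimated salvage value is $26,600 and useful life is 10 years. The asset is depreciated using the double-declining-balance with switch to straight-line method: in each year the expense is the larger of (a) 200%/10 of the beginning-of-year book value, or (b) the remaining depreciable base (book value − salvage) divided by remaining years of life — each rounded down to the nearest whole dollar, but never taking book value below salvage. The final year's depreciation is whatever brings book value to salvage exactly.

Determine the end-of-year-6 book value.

Depreciable base = $290,512 − $26,600 = $263,912.
Year 1: DB = ⌊$290,512 × 200%/10⌋ = $58,102; SL = ⌊$263,912/10⌋ = $26,391 → take DB $58,102. Book value $232,410.
Year 2: DB = ⌊$232,410 × 200%/10⌋ = $46,482; SL = ⌊$205,810/9⌋ = $22,867 → take DB $46,482. Book value $185,928.
Year 3: DB = ⌊$185,928 × 200%/10⌋ = $37,185; SL = ⌊$159,328/8⌋ = $19,916 → take DB $37,185. Book value $148,743.
Year 4: DB = ⌊$148,743 × 200%/10⌋ = $29,748; SL = ⌊$122,143/7⌋ = $17,449 → take DB $29,748. Book value $118,995.
Year 5: DB = ⌊$118,995 × 200%/10⌋ = $23,799; SL = ⌊$92,395/6⌋ = $15,399 → take DB $23,799. Book value $95,196.
Year 6: DB = ⌊$95,196 × 200%/10⌋ = $19,039; SL = ⌊$68,596/5⌋ = $13,719 → take DB $19,039. Book value $76,157.

$76,157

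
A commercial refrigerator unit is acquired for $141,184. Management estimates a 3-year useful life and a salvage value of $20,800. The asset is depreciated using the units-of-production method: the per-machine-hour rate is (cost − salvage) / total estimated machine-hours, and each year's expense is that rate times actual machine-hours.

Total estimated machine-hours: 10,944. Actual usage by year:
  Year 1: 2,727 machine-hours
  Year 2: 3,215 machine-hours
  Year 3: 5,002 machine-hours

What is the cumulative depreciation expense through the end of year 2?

$65,362

Depreciable base = $141,184 − $20,800 = $120,384.
Rate = $120,384 / 10,944 machine-hours = $11 per machine-hour.
Year 1: 2,727 × $11 = $29,997. Book value $111,187.
Year 2: 3,215 × $11 = $35,365. Book value $75,822.
Accumulated through year 2 = $141,184 − $75,822 = $65,362.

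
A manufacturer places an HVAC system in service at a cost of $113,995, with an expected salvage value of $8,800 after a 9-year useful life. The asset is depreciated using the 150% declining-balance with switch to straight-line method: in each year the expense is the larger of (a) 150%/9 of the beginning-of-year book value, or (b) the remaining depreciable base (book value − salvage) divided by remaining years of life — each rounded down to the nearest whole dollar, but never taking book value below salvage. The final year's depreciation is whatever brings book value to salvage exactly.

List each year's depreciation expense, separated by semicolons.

Depreciable base = $113,995 − $8,800 = $105,195.
Year 1: DB = ⌊$113,995 × 150%/9⌋ = $18,999; SL = ⌊$105,195/9⌋ = $11,688 → take DB $18,999. Book value $94,996.
Year 2: DB = ⌊$94,996 × 150%/9⌋ = $15,832; SL = ⌊$86,196/8⌋ = $10,774 → take DB $15,832. Book value $79,164.
Year 3: DB = ⌊$79,164 × 150%/9⌋ = $13,194; SL = ⌊$70,364/7⌋ = $10,052 → take DB $13,194. Book value $65,970.
Year 4: DB = ⌊$65,970 × 150%/9⌋ = $10,995; SL = ⌊$57,170/6⌋ = $9,528 → take DB $10,995. Book value $54,975.
Year 5: DB = ⌊$54,975 × 150%/9⌋ = $9,162; SL = ⌊$46,175/5⌋ = $9,235 → take SL $9,235. Book value $45,740.
Year 6: DB = ⌊$45,740 × 150%/9⌋ = $7,623; SL = ⌊$36,940/4⌋ = $9,235 → take SL $9,235. Book value $36,505.
Year 7: DB = ⌊$36,505 × 150%/9⌋ = $6,084; SL = ⌊$27,705/3⌋ = $9,235 → take SL $9,235. Book value $27,270.
Year 8: DB = ⌊$27,270 × 150%/9⌋ = $4,545; SL = ⌊$18,470/2⌋ = $9,235 → take SL $9,235. Book value $18,035.
Year 9 (final): $18,035 − $8,800 = $9,235. Book value $8,800.

$18,999; $15,832; $13,194; $10,995; $9,235; $9,235; $9,235; $9,235; $9,235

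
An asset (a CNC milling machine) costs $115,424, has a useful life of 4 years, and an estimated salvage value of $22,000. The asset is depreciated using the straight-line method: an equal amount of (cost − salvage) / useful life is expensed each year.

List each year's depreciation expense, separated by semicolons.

$23,356; $23,356; $23,356; $23,356

Depreciable base = $115,424 − $22,000 = $93,424.
Annual expense = $93,424 / 4 = $23,356.
End of year 1: book value $92,068.
End of year 2: book value $68,712.
End of year 3: book value $45,356.
End of year 4: book value $22,000.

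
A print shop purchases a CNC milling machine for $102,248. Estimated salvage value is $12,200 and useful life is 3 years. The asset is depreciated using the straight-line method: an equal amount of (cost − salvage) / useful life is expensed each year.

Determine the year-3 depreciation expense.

$30,016

Depreciable base = $102,248 − $12,200 = $90,048.
Annual expense = $90,048 / 3 = $30,016.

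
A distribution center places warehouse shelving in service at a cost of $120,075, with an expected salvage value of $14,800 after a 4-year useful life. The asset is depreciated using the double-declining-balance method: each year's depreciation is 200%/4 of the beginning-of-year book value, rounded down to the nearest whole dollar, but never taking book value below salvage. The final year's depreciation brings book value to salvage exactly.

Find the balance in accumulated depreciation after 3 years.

$105,065

Depreciable base = $120,075 − $14,800 = $105,275.
Year 1: ⌊$120,075 × 200%/4⌋ = $60,037. Book value $60,038.
Year 2: ⌊$60,038 × 200%/4⌋ = $30,019. Book value $30,019.
Year 3: ⌊$30,019 × 200%/4⌋ = $15,009. Book value $15,010.
Accumulated through year 3 = $120,075 − $15,010 = $105,065.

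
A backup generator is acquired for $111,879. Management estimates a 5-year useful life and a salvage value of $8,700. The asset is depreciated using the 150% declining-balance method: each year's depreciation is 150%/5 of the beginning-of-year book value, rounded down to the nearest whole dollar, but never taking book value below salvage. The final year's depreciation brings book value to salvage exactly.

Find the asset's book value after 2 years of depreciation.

Depreciable base = $111,879 − $8,700 = $103,179.
Year 1: ⌊$111,879 × 150%/5⌋ = $33,563. Book value $78,316.
Year 2: ⌊$78,316 × 150%/5⌋ = $23,494. Book value $54,822.

$54,822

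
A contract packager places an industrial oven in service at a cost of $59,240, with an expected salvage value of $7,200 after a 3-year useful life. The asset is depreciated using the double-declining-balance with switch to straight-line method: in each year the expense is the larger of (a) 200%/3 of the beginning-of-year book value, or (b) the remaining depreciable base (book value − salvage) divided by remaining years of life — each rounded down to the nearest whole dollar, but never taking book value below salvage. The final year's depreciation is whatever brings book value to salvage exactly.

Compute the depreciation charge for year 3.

$0

Depreciable base = $59,240 − $7,200 = $52,040.
Year 1: DB = ⌊$59,240 × 200%/3⌋ = $39,493; SL = ⌊$52,040/3⌋ = $17,346 → take DB $39,493. Book value $19,747.
Year 2: DB = ⌊$19,747 × 200%/3⌋ = $13,164; SL = ⌊$12,547/2⌋ = $6,273 → take DB $13,164, capped at $12,547. Book value $7,200.
Year 3 (final): $7,200 − $7,200 = $0. Book value $7,200.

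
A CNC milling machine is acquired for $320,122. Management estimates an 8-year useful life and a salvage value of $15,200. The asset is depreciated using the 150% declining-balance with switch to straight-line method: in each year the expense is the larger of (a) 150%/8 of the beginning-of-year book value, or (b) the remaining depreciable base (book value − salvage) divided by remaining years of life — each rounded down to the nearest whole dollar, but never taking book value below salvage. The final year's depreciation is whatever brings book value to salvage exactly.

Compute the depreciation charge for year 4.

Depreciable base = $320,122 − $15,200 = $304,922.
Year 1: DB = ⌊$320,122 × 150%/8⌋ = $60,022; SL = ⌊$304,922/8⌋ = $38,115 → take DB $60,022. Book value $260,100.
Year 2: DB = ⌊$260,100 × 150%/8⌋ = $48,768; SL = ⌊$244,900/7⌋ = $34,985 → take DB $48,768. Book value $211,332.
Year 3: DB = ⌊$211,332 × 150%/8⌋ = $39,624; SL = ⌊$196,132/6⌋ = $32,688 → take DB $39,624. Book value $171,708.
Year 4: DB = ⌊$171,708 × 150%/8⌋ = $32,195; SL = ⌊$156,508/5⌋ = $31,301 → take DB $32,195. Book value $139,513.

$32,195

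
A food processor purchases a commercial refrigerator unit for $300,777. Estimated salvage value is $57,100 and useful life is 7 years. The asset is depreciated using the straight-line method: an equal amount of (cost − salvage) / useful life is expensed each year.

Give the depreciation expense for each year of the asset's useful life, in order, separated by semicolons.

$34,811; $34,811; $34,811; $34,811; $34,811; $34,811; $34,811

Depreciable base = $300,777 − $57,100 = $243,677.
Annual expense = $243,677 / 7 = $34,811.
End of year 1: book value $265,966.
End of year 2: book value $231,155.
End of year 3: book value $196,344.
End of year 4: book value $161,533.
End of year 5: book value $126,722.
End of year 6: book value $91,911.
End of year 7: book value $57,100.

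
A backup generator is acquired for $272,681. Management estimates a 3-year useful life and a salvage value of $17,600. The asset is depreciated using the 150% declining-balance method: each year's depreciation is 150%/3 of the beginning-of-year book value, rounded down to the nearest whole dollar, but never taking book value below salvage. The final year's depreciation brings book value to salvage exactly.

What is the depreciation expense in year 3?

Depreciable base = $272,681 − $17,600 = $255,081.
Year 1: ⌊$272,681 × 150%/3⌋ = $136,340. Book value $136,341.
Year 2: ⌊$136,341 × 150%/3⌋ = $68,170. Book value $68,171.
Year 3 (final): $68,171 − $17,600 = $50,571. Book value $17,600.

$50,571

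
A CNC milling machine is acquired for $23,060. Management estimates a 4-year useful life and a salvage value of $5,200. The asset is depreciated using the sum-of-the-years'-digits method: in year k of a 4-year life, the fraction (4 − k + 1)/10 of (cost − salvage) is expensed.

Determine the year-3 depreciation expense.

Depreciable base = $23,060 − $5,200 = $17,860.
Sum of the years' digits = 4+3+2+1 = 10.
Year 1: $17,860 × 4/10 = $7,144. Book value $15,916.
Year 2: $17,860 × 3/10 = $5,358. Book value $10,558.
Year 3: $17,860 × 2/10 = $3,572. Book value $6,986.

$3,572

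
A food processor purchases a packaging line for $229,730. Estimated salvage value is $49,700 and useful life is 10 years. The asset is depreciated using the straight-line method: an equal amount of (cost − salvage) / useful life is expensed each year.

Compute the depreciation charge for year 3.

Depreciable base = $229,730 − $49,700 = $180,030.
Annual expense = $180,030 / 10 = $18,003.

$18,003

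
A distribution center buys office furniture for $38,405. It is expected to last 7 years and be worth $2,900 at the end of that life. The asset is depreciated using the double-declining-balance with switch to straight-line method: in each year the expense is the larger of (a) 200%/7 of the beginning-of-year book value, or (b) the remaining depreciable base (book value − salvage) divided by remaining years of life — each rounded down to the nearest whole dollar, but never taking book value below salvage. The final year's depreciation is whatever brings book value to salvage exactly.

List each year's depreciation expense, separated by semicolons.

$10,972; $7,838; $5,598; $3,999; $2,856; $2,121; $2,121

Depreciable base = $38,405 − $2,900 = $35,505.
Year 1: DB = ⌊$38,405 × 200%/7⌋ = $10,972; SL = ⌊$35,505/7⌋ = $5,072 → take DB $10,972. Book value $27,433.
Year 2: DB = ⌊$27,433 × 200%/7⌋ = $7,838; SL = ⌊$24,533/6⌋ = $4,088 → take DB $7,838. Book value $19,595.
Year 3: DB = ⌊$19,595 × 200%/7⌋ = $5,598; SL = ⌊$16,695/5⌋ = $3,339 → take DB $5,598. Book value $13,997.
Year 4: DB = ⌊$13,997 × 200%/7⌋ = $3,999; SL = ⌊$11,097/4⌋ = $2,774 → take DB $3,999. Book value $9,998.
Year 5: DB = ⌊$9,998 × 200%/7⌋ = $2,856; SL = ⌊$7,098/3⌋ = $2,366 → take DB $2,856. Book value $7,142.
Year 6: DB = ⌊$7,142 × 200%/7⌋ = $2,040; SL = ⌊$4,242/2⌋ = $2,121 → take SL $2,121. Book value $5,021.
Year 7 (final): $5,021 − $2,900 = $2,121. Book value $2,900.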